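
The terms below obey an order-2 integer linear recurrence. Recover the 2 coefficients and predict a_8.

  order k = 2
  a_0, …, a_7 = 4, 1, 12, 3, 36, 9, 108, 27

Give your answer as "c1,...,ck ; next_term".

  a_2 = 0·1 + 3·4 = 12
  a_3 = 0·12 + 3·1 = 3
  a_4 = 0·3 + 3·12 = 36
  a_5 = 0·36 + 3·3 = 9
  a_6 = 0·9 + 3·36 = 108
  a_7 = 0·108 + 3·9 = 27
  a_8 = 0·27 + 3·108 = 324

0,3 ; 324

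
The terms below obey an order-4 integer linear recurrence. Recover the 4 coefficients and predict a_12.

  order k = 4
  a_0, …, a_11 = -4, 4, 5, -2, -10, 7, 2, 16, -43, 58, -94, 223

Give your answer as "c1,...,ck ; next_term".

0,2,-1,4 ; -418

  a_4 = 0·-2 + 2·5 + -1·4 + 4·-4 = -10
  a_5 = 0·-10 + 2·-2 + -1·5 + 4·4 = 7
  a_6 = 0·7 + 2·-10 + -1·-2 + 4·5 = 2
  a_7 = 0·2 + 2·7 + -1·-10 + 4·-2 = 16
  a_8 = 0·16 + 2·2 + -1·7 + 4·-10 = -43
  a_9 = 0·-43 + 2·16 + -1·2 + 4·7 = 58
  a_10 = 0·58 + 2·-43 + -1·16 + 4·2 = -94
  a_11 = 0·-94 + 2·58 + -1·-43 + 4·16 = 223
  a_12 = 0·223 + 2·-94 + -1·58 + 4·-43 = -418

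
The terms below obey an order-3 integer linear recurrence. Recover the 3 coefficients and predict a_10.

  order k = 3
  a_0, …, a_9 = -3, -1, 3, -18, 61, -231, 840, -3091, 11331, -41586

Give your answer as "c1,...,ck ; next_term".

-3,3,2 ; 152569

  a_3 = -3·3 + 3·-1 + 2·-3 = -18
  a_4 = -3·-18 + 3·3 + 2·-1 = 61
  a_5 = -3·61 + 3·-18 + 2·3 = -231
  a_6 = -3·-231 + 3·61 + 2·-18 = 840
  a_7 = -3·840 + 3·-231 + 2·61 = -3091
  a_8 = -3·-3091 + 3·840 + 2·-231 = 11331
  a_9 = -3·11331 + 3·-3091 + 2·840 = -41586
  a_10 = -3·-41586 + 3·11331 + 2·-3091 = 152569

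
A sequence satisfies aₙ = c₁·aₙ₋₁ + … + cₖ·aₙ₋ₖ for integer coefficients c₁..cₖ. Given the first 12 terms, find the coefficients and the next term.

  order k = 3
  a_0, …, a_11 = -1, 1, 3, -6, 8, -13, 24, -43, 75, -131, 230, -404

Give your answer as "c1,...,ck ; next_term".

  a_3 = -2·3 + -1·1 + -1·-1 = -6
  a_4 = -2·-6 + -1·3 + -1·1 = 8
  a_5 = -2·8 + -1·-6 + -1·3 = -13
  a_6 = -2·-13 + -1·8 + -1·-6 = 24
  a_7 = -2·24 + -1·-13 + -1·8 = -43
  a_8 = -2·-43 + -1·24 + -1·-13 = 75
  a_9 = -2·75 + -1·-43 + -1·24 = -131
  a_10 = -2·-131 + -1·75 + -1·-43 = 230
  a_11 = -2·230 + -1·-131 + -1·75 = -404
  a_12 = -2·-404 + -1·230 + -1·-131 = 709

-2,-1,-1 ; 709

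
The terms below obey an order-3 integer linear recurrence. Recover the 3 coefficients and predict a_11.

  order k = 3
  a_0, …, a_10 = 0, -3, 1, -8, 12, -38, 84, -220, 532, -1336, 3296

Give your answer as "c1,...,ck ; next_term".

  a_3 = -2·1 + 2·-3 + 2·0 = -8
  a_4 = -2·-8 + 2·1 + 2·-3 = 12
  a_5 = -2·12 + 2·-8 + 2·1 = -38
  a_6 = -2·-38 + 2·12 + 2·-8 = 84
  a_7 = -2·84 + 2·-38 + 2·12 = -220
  a_8 = -2·-220 + 2·84 + 2·-38 = 532
  a_9 = -2·532 + 2·-220 + 2·84 = -1336
  a_10 = -2·-1336 + 2·532 + 2·-220 = 3296
  a_11 = -2·3296 + 2·-1336 + 2·532 = -8200

-2,2,2 ; -8200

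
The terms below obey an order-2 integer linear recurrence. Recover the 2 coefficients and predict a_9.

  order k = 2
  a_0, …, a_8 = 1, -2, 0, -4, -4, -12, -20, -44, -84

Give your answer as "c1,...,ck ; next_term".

  a_2 = 1·-2 + 2·1 = 0
  a_3 = 1·0 + 2·-2 = -4
  a_4 = 1·-4 + 2·0 = -4
  a_5 = 1·-4 + 2·-4 = -12
  a_6 = 1·-12 + 2·-4 = -20
  a_7 = 1·-20 + 2·-12 = -44
  a_8 = 1·-44 + 2·-20 = -84
  a_9 = 1·-84 + 2·-44 = -172

1,2 ; -172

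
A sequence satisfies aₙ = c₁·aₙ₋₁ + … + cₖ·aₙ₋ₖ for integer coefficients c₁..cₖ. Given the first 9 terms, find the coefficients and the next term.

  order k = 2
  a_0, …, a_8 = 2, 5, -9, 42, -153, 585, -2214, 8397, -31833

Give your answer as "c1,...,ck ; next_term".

  a_2 = -3·5 + 3·2 = -9
  a_3 = -3·-9 + 3·5 = 42
  a_4 = -3·42 + 3·-9 = -153
  a_5 = -3·-153 + 3·42 = 585
  a_6 = -3·585 + 3·-153 = -2214
  a_7 = -3·-2214 + 3·585 = 8397
  a_8 = -3·8397 + 3·-2214 = -31833
  a_9 = -3·-31833 + 3·8397 = 120690

-3,3 ; 120690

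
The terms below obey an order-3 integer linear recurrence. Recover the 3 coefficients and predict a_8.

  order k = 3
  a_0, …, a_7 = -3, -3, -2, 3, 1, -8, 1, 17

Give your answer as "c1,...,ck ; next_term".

  a_3 = 0·-2 + -2·-3 + 1·-3 = 3
  a_4 = 0·3 + -2·-2 + 1·-3 = 1
  a_5 = 0·1 + -2·3 + 1·-2 = -8
  a_6 = 0·-8 + -2·1 + 1·3 = 1
  a_7 = 0·1 + -2·-8 + 1·1 = 17
  a_8 = 0·17 + -2·1 + 1·-8 = -10

0,-2,1 ; -10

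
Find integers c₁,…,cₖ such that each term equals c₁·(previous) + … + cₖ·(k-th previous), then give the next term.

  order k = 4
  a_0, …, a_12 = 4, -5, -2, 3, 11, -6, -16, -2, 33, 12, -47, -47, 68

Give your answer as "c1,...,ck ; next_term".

0,-1,-1,1 ; 106

  a_4 = 0·3 + -1·-2 + -1·-5 + 1·4 = 11
  a_5 = 0·11 + -1·3 + -1·-2 + 1·-5 = -6
  a_6 = 0·-6 + -1·11 + -1·3 + 1·-2 = -16
  a_7 = 0·-16 + -1·-6 + -1·11 + 1·3 = -2
  a_8 = 0·-2 + -1·-16 + -1·-6 + 1·11 = 33
  a_9 = 0·33 + -1·-2 + -1·-16 + 1·-6 = 12
  a_10 = 0·12 + -1·33 + -1·-2 + 1·-16 = -47
  a_11 = 0·-47 + -1·12 + -1·33 + 1·-2 = -47
  a_12 = 0·-47 + -1·-47 + -1·12 + 1·33 = 68
  a_13 = 0·68 + -1·-47 + -1·-47 + 1·12 = 106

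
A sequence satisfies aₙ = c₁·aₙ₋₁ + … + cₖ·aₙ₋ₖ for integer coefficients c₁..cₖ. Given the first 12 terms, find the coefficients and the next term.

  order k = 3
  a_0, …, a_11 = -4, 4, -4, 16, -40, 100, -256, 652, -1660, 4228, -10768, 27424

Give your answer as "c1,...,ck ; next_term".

-2,1,-1 ; -69844

  a_3 = -2·-4 + 1·4 + -1·-4 = 16
  a_4 = -2·16 + 1·-4 + -1·4 = -40
  a_5 = -2·-40 + 1·16 + -1·-4 = 100
  a_6 = -2·100 + 1·-40 + -1·16 = -256
  a_7 = -2·-256 + 1·100 + -1·-40 = 652
  a_8 = -2·652 + 1·-256 + -1·100 = -1660
  a_9 = -2·-1660 + 1·652 + -1·-256 = 4228
  a_10 = -2·4228 + 1·-1660 + -1·652 = -10768
  a_11 = -2·-10768 + 1·4228 + -1·-1660 = 27424
  a_12 = -2·27424 + 1·-10768 + -1·4228 = -69844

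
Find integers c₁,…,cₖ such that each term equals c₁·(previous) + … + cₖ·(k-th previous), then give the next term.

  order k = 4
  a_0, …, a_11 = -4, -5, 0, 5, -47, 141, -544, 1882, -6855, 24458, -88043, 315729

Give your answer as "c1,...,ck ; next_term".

  a_4 = -3·5 + 3·0 + 4·-5 + 3·-4 = -47
  a_5 = -3·-47 + 3·5 + 4·0 + 3·-5 = 141
  a_6 = -3·141 + 3·-47 + 4·5 + 3·0 = -544
  a_7 = -3·-544 + 3·141 + 4·-47 + 3·5 = 1882
  a_8 = -3·1882 + 3·-544 + 4·141 + 3·-47 = -6855
  a_9 = -3·-6855 + 3·1882 + 4·-544 + 3·141 = 24458
  a_10 = -3·24458 + 3·-6855 + 4·1882 + 3·-544 = -88043
  a_11 = -3·-88043 + 3·24458 + 4·-6855 + 3·1882 = 315729
  a_12 = -3·315729 + 3·-88043 + 4·24458 + 3·-6855 = -1134049

-3,3,4,3 ; -1134049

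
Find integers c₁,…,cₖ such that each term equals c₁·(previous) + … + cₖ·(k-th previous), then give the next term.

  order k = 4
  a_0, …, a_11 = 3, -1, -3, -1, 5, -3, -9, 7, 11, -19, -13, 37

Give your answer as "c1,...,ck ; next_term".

  a_4 = 0·-1 + -1·-3 + 1·-1 + 1·3 = 5
  a_5 = 0·5 + -1·-1 + 1·-3 + 1·-1 = -3
  a_6 = 0·-3 + -1·5 + 1·-1 + 1·-3 = -9
  a_7 = 0·-9 + -1·-3 + 1·5 + 1·-1 = 7
  a_8 = 0·7 + -1·-9 + 1·-3 + 1·5 = 11
  a_9 = 0·11 + -1·7 + 1·-9 + 1·-3 = -19
  a_10 = 0·-19 + -1·11 + 1·7 + 1·-9 = -13
  a_11 = 0·-13 + -1·-19 + 1·11 + 1·7 = 37
  a_12 = 0·37 + -1·-13 + 1·-19 + 1·11 = 5

0,-1,1,1 ; 5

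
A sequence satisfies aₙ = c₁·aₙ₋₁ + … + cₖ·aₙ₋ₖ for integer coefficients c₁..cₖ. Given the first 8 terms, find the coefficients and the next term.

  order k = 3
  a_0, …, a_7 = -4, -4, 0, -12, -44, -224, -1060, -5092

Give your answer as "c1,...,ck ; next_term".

  a_3 = 4·0 + 4·-4 + -1·-4 = -12
  a_4 = 4·-12 + 4·0 + -1·-4 = -44
  a_5 = 4·-44 + 4·-12 + -1·0 = -224
  a_6 = 4·-224 + 4·-44 + -1·-12 = -1060
  a_7 = 4·-1060 + 4·-224 + -1·-44 = -5092
  a_8 = 4·-5092 + 4·-1060 + -1·-224 = -24384

4,4,-1 ; -24384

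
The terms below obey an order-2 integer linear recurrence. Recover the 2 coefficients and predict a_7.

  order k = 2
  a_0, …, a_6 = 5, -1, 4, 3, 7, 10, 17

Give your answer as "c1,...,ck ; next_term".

  a_2 = 1·-1 + 1·5 = 4
  a_3 = 1·4 + 1·-1 = 3
  a_4 = 1·3 + 1·4 = 7
  a_5 = 1·7 + 1·3 = 10
  a_6 = 1·10 + 1·7 = 17
  a_7 = 1·17 + 1·10 = 27

1,1 ; 27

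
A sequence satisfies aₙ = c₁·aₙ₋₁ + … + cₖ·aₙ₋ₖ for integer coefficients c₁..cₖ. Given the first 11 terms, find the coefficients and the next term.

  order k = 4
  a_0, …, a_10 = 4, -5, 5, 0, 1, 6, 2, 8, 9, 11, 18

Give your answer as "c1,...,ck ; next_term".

1,1,0,-1 ; 21

  a_4 = 1·0 + 1·5 + 0·-5 + -1·4 = 1
  a_5 = 1·1 + 1·0 + 0·5 + -1·-5 = 6
  a_6 = 1·6 + 1·1 + 0·0 + -1·5 = 2
  a_7 = 1·2 + 1·6 + 0·1 + -1·0 = 8
  a_8 = 1·8 + 1·2 + 0·6 + -1·1 = 9
  a_9 = 1·9 + 1·8 + 0·2 + -1·6 = 11
  a_10 = 1·11 + 1·9 + 0·8 + -1·2 = 18
  a_11 = 1·18 + 1·11 + 0·9 + -1·8 = 21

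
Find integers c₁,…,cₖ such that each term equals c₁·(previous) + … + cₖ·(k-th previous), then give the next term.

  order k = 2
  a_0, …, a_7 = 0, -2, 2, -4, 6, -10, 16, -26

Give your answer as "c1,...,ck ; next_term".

  a_2 = -1·-2 + 1·0 = 2
  a_3 = -1·2 + 1·-2 = -4
  a_4 = -1·-4 + 1·2 = 6
  a_5 = -1·6 + 1·-4 = -10
  a_6 = -1·-10 + 1·6 = 16
  a_7 = -1·16 + 1·-10 = -26
  a_8 = -1·-26 + 1·16 = 42

-1,1 ; 42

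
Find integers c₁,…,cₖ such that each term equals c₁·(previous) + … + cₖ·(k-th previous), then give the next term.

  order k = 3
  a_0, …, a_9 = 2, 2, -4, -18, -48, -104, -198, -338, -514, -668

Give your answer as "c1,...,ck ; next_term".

3,-2,-1 ; -638

  a_3 = 3·-4 + -2·2 + -1·2 = -18
  a_4 = 3·-18 + -2·-4 + -1·2 = -48
  a_5 = 3·-48 + -2·-18 + -1·-4 = -104
  a_6 = 3·-104 + -2·-48 + -1·-18 = -198
  a_7 = 3·-198 + -2·-104 + -1·-48 = -338
  a_8 = 3·-338 + -2·-198 + -1·-104 = -514
  a_9 = 3·-514 + -2·-338 + -1·-198 = -668
  a_10 = 3·-668 + -2·-514 + -1·-338 = -638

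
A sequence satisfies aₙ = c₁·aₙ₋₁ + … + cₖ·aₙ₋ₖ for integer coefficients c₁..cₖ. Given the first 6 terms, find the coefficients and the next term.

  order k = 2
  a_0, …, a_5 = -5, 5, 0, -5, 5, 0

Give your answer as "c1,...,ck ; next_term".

-1,-1 ; -5

  a_2 = -1·5 + -1·-5 = 0
  a_3 = -1·0 + -1·5 = -5
  a_4 = -1·-5 + -1·0 = 5
  a_5 = -1·5 + -1·-5 = 0
  a_6 = -1·0 + -1·5 = -5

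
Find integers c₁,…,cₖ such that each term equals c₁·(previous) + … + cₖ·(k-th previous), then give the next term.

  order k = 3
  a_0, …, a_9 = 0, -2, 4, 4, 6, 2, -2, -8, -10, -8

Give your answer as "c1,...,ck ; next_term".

  a_3 = 1·4 + 0·-2 + -1·0 = 4
  a_4 = 1·4 + 0·4 + -1·-2 = 6
  a_5 = 1·6 + 0·4 + -1·4 = 2
  a_6 = 1·2 + 0·6 + -1·4 = -2
  a_7 = 1·-2 + 0·2 + -1·6 = -8
  a_8 = 1·-8 + 0·-2 + -1·2 = -10
  a_9 = 1·-10 + 0·-8 + -1·-2 = -8
  a_10 = 1·-8 + 0·-10 + -1·-8 = 0

1,0,-1 ; 0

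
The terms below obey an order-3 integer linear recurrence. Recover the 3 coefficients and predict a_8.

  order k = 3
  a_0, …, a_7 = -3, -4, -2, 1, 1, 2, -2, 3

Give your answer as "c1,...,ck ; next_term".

-1,1,-1 ; -7

  a_3 = -1·-2 + 1·-4 + -1·-3 = 1
  a_4 = -1·1 + 1·-2 + -1·-4 = 1
  a_5 = -1·1 + 1·1 + -1·-2 = 2
  a_6 = -1·2 + 1·1 + -1·1 = -2
  a_7 = -1·-2 + 1·2 + -1·1 = 3
  a_8 = -1·3 + 1·-2 + -1·2 = -7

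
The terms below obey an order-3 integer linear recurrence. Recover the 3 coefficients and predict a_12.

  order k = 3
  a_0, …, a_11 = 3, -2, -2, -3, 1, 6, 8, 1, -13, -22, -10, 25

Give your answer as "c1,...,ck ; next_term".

  a_3 = 1·-2 + -1·-2 + -1·3 = -3
  a_4 = 1·-3 + -1·-2 + -1·-2 = 1
  a_5 = 1·1 + -1·-3 + -1·-2 = 6
  a_6 = 1·6 + -1·1 + -1·-3 = 8
  a_7 = 1·8 + -1·6 + -1·1 = 1
  a_8 = 1·1 + -1·8 + -1·6 = -13
  a_9 = 1·-13 + -1·1 + -1·8 = -22
  a_10 = 1·-22 + -1·-13 + -1·1 = -10
  a_11 = 1·-10 + -1·-22 + -1·-13 = 25
  a_12 = 1·25 + -1·-10 + -1·-22 = 57

1,-1,-1 ; 57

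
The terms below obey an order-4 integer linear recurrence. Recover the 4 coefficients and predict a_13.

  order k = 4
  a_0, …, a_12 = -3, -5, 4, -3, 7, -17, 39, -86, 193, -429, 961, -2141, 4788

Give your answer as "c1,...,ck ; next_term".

  a_4 = -1·-3 + 3·4 + 1·-5 + 1·-3 = 7
  a_5 = -1·7 + 3·-3 + 1·4 + 1·-5 = -17
  a_6 = -1·-17 + 3·7 + 1·-3 + 1·4 = 39
  a_7 = -1·39 + 3·-17 + 1·7 + 1·-3 = -86
  a_8 = -1·-86 + 3·39 + 1·-17 + 1·7 = 193
  a_9 = -1·193 + 3·-86 + 1·39 + 1·-17 = -429
  a_10 = -1·-429 + 3·193 + 1·-86 + 1·39 = 961
  a_11 = -1·961 + 3·-429 + 1·193 + 1·-86 = -2141
  a_12 = -1·-2141 + 3·961 + 1·-429 + 1·193 = 4788
  a_13 = -1·4788 + 3·-2141 + 1·961 + 1·-429 = -10679

-1,3,1,1 ; -10679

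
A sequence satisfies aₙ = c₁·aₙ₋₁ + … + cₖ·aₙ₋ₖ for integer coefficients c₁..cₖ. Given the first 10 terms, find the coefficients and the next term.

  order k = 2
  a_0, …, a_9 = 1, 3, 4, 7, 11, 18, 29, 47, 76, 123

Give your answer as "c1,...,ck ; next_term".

  a_2 = 1·3 + 1·1 = 4
  a_3 = 1·4 + 1·3 = 7
  a_4 = 1·7 + 1·4 = 11
  a_5 = 1·11 + 1·7 = 18
  a_6 = 1·18 + 1·11 = 29
  a_7 = 1·29 + 1·18 = 47
  a_8 = 1·47 + 1·29 = 76
  a_9 = 1·76 + 1·47 = 123
  a_10 = 1·123 + 1·76 = 199

1,1 ; 199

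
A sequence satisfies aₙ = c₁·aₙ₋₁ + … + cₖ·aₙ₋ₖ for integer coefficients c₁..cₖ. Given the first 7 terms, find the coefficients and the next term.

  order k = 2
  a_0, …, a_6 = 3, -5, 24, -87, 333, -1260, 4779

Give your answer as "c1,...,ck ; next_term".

  a_2 = -3·-5 + 3·3 = 24
  a_3 = -3·24 + 3·-5 = -87
  a_4 = -3·-87 + 3·24 = 333
  a_5 = -3·333 + 3·-87 = -1260
  a_6 = -3·-1260 + 3·333 = 4779
  a_7 = -3·4779 + 3·-1260 = -18117

-3,3 ; -18117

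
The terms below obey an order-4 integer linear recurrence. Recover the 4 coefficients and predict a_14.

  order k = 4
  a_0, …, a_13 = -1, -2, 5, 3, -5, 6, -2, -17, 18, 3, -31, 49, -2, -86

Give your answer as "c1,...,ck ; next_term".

  a_4 = 0·3 + -1·5 + 1·-2 + -2·-1 = -5
  a_5 = 0·-5 + -1·3 + 1·5 + -2·-2 = 6
  a_6 = 0·6 + -1·-5 + 1·3 + -2·5 = -2
  a_7 = 0·-2 + -1·6 + 1·-5 + -2·3 = -17
  a_8 = 0·-17 + -1·-2 + 1·6 + -2·-5 = 18
  a_9 = 0·18 + -1·-17 + 1·-2 + -2·6 = 3
  a_10 = 0·3 + -1·18 + 1·-17 + -2·-2 = -31
  a_11 = 0·-31 + -1·3 + 1·18 + -2·-17 = 49
  a_12 = 0·49 + -1·-31 + 1·3 + -2·18 = -2
  a_13 = 0·-2 + -1·49 + 1·-31 + -2·3 = -86
  a_14 = 0·-86 + -1·-2 + 1·49 + -2·-31 = 113

0,-1,1,-2 ; 113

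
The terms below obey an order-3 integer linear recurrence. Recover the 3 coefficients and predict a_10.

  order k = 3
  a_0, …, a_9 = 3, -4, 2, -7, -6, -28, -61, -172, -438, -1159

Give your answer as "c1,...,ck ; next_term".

2,2,-1 ; -3022

  a_3 = 2·2 + 2·-4 + -1·3 = -7
  a_4 = 2·-7 + 2·2 + -1·-4 = -6
  a_5 = 2·-6 + 2·-7 + -1·2 = -28
  a_6 = 2·-28 + 2·-6 + -1·-7 = -61
  a_7 = 2·-61 + 2·-28 + -1·-6 = -172
  a_8 = 2·-172 + 2·-61 + -1·-28 = -438
  a_9 = 2·-438 + 2·-172 + -1·-61 = -1159
  a_10 = 2·-1159 + 2·-438 + -1·-172 = -3022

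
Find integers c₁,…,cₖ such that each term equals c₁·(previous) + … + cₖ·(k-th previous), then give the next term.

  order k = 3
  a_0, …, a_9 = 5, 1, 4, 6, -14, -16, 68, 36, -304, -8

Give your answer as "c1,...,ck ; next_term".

  a_3 = 0·4 + -4·1 + 2·5 = 6
  a_4 = 0·6 + -4·4 + 2·1 = -14
  a_5 = 0·-14 + -4·6 + 2·4 = -16
  a_6 = 0·-16 + -4·-14 + 2·6 = 68
  a_7 = 0·68 + -4·-16 + 2·-14 = 36
  a_8 = 0·36 + -4·68 + 2·-16 = -304
  a_9 = 0·-304 + -4·36 + 2·68 = -8
  a_10 = 0·-8 + -4·-304 + 2·36 = 1288

0,-4,2 ; 1288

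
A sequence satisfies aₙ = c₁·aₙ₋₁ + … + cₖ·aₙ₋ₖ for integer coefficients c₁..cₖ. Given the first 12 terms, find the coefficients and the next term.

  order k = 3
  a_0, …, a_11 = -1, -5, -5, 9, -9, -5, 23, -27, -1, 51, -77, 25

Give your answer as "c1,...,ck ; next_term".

-1,-1,1 ; 103

  a_3 = -1·-5 + -1·-5 + 1·-1 = 9
  a_4 = -1·9 + -1·-5 + 1·-5 = -9
  a_5 = -1·-9 + -1·9 + 1·-5 = -5
  a_6 = -1·-5 + -1·-9 + 1·9 = 23
  a_7 = -1·23 + -1·-5 + 1·-9 = -27
  a_8 = -1·-27 + -1·23 + 1·-5 = -1
  a_9 = -1·-1 + -1·-27 + 1·23 = 51
  a_10 = -1·51 + -1·-1 + 1·-27 = -77
  a_11 = -1·-77 + -1·51 + 1·-1 = 25
  a_12 = -1·25 + -1·-77 + 1·51 = 103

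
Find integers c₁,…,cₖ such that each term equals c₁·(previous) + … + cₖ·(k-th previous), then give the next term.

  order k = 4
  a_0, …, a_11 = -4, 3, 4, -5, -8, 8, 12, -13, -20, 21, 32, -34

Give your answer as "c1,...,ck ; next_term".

0,-1,0,1 ; -52

  a_4 = 0·-5 + -1·4 + 0·3 + 1·-4 = -8
  a_5 = 0·-8 + -1·-5 + 0·4 + 1·3 = 8
  a_6 = 0·8 + -1·-8 + 0·-5 + 1·4 = 12
  a_7 = 0·12 + -1·8 + 0·-8 + 1·-5 = -13
  a_8 = 0·-13 + -1·12 + 0·8 + 1·-8 = -20
  a_9 = 0·-20 + -1·-13 + 0·12 + 1·8 = 21
  a_10 = 0·21 + -1·-20 + 0·-13 + 1·12 = 32
  a_11 = 0·32 + -1·21 + 0·-20 + 1·-13 = -34
  a_12 = 0·-34 + -1·32 + 0·21 + 1·-20 = -52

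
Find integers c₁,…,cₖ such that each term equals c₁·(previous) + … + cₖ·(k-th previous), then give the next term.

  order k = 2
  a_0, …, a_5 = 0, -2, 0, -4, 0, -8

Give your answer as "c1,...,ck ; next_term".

  a_2 = 0·-2 + 2·0 = 0
  a_3 = 0·0 + 2·-2 = -4
  a_4 = 0·-4 + 2·0 = 0
  a_5 = 0·0 + 2·-4 = -8
  a_6 = 0·-8 + 2·0 = 0

0,2 ; 0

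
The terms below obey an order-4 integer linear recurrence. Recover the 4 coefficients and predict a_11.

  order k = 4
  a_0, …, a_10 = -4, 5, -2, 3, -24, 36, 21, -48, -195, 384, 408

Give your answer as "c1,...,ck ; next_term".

-1,-3,-3,3 ; -1119

  a_4 = -1·3 + -3·-2 + -3·5 + 3·-4 = -24
  a_5 = -1·-24 + -3·3 + -3·-2 + 3·5 = 36
  a_6 = -1·36 + -3·-24 + -3·3 + 3·-2 = 21
  a_7 = -1·21 + -3·36 + -3·-24 + 3·3 = -48
  a_8 = -1·-48 + -3·21 + -3·36 + 3·-24 = -195
  a_9 = -1·-195 + -3·-48 + -3·21 + 3·36 = 384
  a_10 = -1·384 + -3·-195 + -3·-48 + 3·21 = 408
  a_11 = -1·408 + -3·384 + -3·-195 + 3·-48 = -1119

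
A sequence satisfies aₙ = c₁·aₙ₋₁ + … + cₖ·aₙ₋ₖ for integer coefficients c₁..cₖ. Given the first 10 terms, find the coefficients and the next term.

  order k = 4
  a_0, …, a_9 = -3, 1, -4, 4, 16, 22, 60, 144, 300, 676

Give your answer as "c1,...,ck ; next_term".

  a_4 = 2·4 + 0·-4 + 2·1 + -2·-3 = 16
  a_5 = 2·16 + 0·4 + 2·-4 + -2·1 = 22
  a_6 = 2·22 + 0·16 + 2·4 + -2·-4 = 60
  a_7 = 2·60 + 0·22 + 2·16 + -2·4 = 144
  a_8 = 2·144 + 0·60 + 2·22 + -2·16 = 300
  a_9 = 2·300 + 0·144 + 2·60 + -2·22 = 676
  a_10 = 2·676 + 0·300 + 2·144 + -2·60 = 1520

2,0,2,-2 ; 1520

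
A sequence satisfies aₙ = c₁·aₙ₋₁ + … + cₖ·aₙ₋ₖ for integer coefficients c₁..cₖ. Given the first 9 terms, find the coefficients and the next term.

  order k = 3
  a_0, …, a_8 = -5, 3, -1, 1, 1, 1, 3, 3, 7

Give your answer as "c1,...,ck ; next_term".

0,2,1 ; 9

  a_3 = 0·-1 + 2·3 + 1·-5 = 1
  a_4 = 0·1 + 2·-1 + 1·3 = 1
  a_5 = 0·1 + 2·1 + 1·-1 = 1
  a_6 = 0·1 + 2·1 + 1·1 = 3
  a_7 = 0·3 + 2·1 + 1·1 = 3
  a_8 = 0·3 + 2·3 + 1·1 = 7
  a_9 = 0·7 + 2·3 + 1·3 = 9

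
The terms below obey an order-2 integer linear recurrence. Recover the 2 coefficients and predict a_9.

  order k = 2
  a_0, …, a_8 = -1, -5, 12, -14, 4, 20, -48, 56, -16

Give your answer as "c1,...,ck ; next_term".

-2,-2 ; -80

  a_2 = -2·-5 + -2·-1 = 12
  a_3 = -2·12 + -2·-5 = -14
  a_4 = -2·-14 + -2·12 = 4
  a_5 = -2·4 + -2·-14 = 20
  a_6 = -2·20 + -2·4 = -48
  a_7 = -2·-48 + -2·20 = 56
  a_8 = -2·56 + -2·-48 = -16
  a_9 = -2·-16 + -2·56 = -80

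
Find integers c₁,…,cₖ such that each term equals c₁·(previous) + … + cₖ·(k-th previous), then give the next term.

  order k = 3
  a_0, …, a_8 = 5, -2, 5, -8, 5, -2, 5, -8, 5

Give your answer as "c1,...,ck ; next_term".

  a_3 = -1·5 + -1·-2 + -1·5 = -8
  a_4 = -1·-8 + -1·5 + -1·-2 = 5
  a_5 = -1·5 + -1·-8 + -1·5 = -2
  a_6 = -1·-2 + -1·5 + -1·-8 = 5
  a_7 = -1·5 + -1·-2 + -1·5 = -8
  a_8 = -1·-8 + -1·5 + -1·-2 = 5
  a_9 = -1·5 + -1·-8 + -1·5 = -2

-1,-1,-1 ; -2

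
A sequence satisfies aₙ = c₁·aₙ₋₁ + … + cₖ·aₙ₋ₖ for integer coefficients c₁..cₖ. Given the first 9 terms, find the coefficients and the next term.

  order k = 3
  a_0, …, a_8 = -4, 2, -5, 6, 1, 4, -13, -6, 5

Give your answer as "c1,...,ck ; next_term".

  a_3 = 0·-5 + -1·2 + -2·-4 = 6
  a_4 = 0·6 + -1·-5 + -2·2 = 1
  a_5 = 0·1 + -1·6 + -2·-5 = 4
  a_6 = 0·4 + -1·1 + -2·6 = -13
  a_7 = 0·-13 + -1·4 + -2·1 = -6
  a_8 = 0·-6 + -1·-13 + -2·4 = 5
  a_9 = 0·5 + -1·-6 + -2·-13 = 32

0,-1,-2 ; 32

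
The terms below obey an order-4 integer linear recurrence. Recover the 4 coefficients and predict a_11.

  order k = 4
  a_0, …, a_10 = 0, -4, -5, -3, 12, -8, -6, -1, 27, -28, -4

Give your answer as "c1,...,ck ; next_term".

-1,-1,-1,1 ; 4

  a_4 = -1·-3 + -1·-5 + -1·-4 + 1·0 = 12
  a_5 = -1·12 + -1·-3 + -1·-5 + 1·-4 = -8
  a_6 = -1·-8 + -1·12 + -1·-3 + 1·-5 = -6
  a_7 = -1·-6 + -1·-8 + -1·12 + 1·-3 = -1
  a_8 = -1·-1 + -1·-6 + -1·-8 + 1·12 = 27
  a_9 = -1·27 + -1·-1 + -1·-6 + 1·-8 = -28
  a_10 = -1·-28 + -1·27 + -1·-1 + 1·-6 = -4
  a_11 = -1·-4 + -1·-28 + -1·27 + 1·-1 = 4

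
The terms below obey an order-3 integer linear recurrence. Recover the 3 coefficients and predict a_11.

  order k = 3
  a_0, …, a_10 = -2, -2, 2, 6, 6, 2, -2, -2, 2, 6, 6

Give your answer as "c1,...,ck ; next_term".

2,-2,1 ; 2

  a_3 = 2·2 + -2·-2 + 1·-2 = 6
  a_4 = 2·6 + -2·2 + 1·-2 = 6
  a_5 = 2·6 + -2·6 + 1·2 = 2
  a_6 = 2·2 + -2·6 + 1·6 = -2
  a_7 = 2·-2 + -2·2 + 1·6 = -2
  a_8 = 2·-2 + -2·-2 + 1·2 = 2
  a_9 = 2·2 + -2·-2 + 1·-2 = 6
  a_10 = 2·6 + -2·2 + 1·-2 = 6
  a_11 = 2·6 + -2·6 + 1·2 = 2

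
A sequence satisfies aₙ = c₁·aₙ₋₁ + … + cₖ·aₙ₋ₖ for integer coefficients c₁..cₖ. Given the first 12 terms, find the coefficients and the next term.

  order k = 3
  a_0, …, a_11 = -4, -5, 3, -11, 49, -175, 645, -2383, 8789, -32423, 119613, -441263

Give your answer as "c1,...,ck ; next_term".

  a_3 = -3·3 + 2·-5 + -2·-4 = -11
  a_4 = -3·-11 + 2·3 + -2·-5 = 49
  a_5 = -3·49 + 2·-11 + -2·3 = -175
  a_6 = -3·-175 + 2·49 + -2·-11 = 645
  a_7 = -3·645 + 2·-175 + -2·49 = -2383
  a_8 = -3·-2383 + 2·645 + -2·-175 = 8789
  a_9 = -3·8789 + 2·-2383 + -2·645 = -32423
  a_10 = -3·-32423 + 2·8789 + -2·-2383 = 119613
  a_11 = -3·119613 + 2·-32423 + -2·8789 = -441263
  a_12 = -3·-441263 + 2·119613 + -2·-32423 = 1627861

-3,2,-2 ; 1627861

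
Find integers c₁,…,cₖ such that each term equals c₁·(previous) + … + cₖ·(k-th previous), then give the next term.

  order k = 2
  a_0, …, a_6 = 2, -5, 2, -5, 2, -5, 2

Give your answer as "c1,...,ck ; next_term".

0,1 ; -5

  a_2 = 0·-5 + 1·2 = 2
  a_3 = 0·2 + 1·-5 = -5
  a_4 = 0·-5 + 1·2 = 2
  a_5 = 0·2 + 1·-5 = -5
  a_6 = 0·-5 + 1·2 = 2
  a_7 = 0·2 + 1·-5 = -5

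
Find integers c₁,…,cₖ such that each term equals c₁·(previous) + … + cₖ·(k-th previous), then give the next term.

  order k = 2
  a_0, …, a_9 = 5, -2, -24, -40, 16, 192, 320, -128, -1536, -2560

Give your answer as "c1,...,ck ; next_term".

  a_2 = 2·-2 + -4·5 = -24
  a_3 = 2·-24 + -4·-2 = -40
  a_4 = 2·-40 + -4·-24 = 16
  a_5 = 2·16 + -4·-40 = 192
  a_6 = 2·192 + -4·16 = 320
  a_7 = 2·320 + -4·192 = -128
  a_8 = 2·-128 + -4·320 = -1536
  a_9 = 2·-1536 + -4·-128 = -2560
  a_10 = 2·-2560 + -4·-1536 = 1024

2,-4 ; 1024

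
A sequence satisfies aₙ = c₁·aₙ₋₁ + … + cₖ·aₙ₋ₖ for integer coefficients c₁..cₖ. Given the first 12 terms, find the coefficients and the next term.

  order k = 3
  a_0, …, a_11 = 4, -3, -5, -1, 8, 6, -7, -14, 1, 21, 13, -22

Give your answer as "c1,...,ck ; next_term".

0,-1,-1 ; -34

  a_3 = 0·-5 + -1·-3 + -1·4 = -1
  a_4 = 0·-1 + -1·-5 + -1·-3 = 8
  a_5 = 0·8 + -1·-1 + -1·-5 = 6
  a_6 = 0·6 + -1·8 + -1·-1 = -7
  a_7 = 0·-7 + -1·6 + -1·8 = -14
  a_8 = 0·-14 + -1·-7 + -1·6 = 1
  a_9 = 0·1 + -1·-14 + -1·-7 = 21
  a_10 = 0·21 + -1·1 + -1·-14 = 13
  a_11 = 0·13 + -1·21 + -1·1 = -22
  a_12 = 0·-22 + -1·13 + -1·21 = -34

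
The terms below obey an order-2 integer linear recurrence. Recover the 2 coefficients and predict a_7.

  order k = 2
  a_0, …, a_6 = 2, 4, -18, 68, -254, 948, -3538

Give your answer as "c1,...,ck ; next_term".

-4,-1 ; 13204

  a_2 = -4·4 + -1·2 = -18
  a_3 = -4·-18 + -1·4 = 68
  a_4 = -4·68 + -1·-18 = -254
  a_5 = -4·-254 + -1·68 = 948
  a_6 = -4·948 + -1·-254 = -3538
  a_7 = -4·-3538 + -1·948 = 13204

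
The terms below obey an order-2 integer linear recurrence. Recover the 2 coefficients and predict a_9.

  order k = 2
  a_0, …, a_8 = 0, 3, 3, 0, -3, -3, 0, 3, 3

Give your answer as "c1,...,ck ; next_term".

1,-1 ; 0

  a_2 = 1·3 + -1·0 = 3
  a_3 = 1·3 + -1·3 = 0
  a_4 = 1·0 + -1·3 = -3
  a_5 = 1·-3 + -1·0 = -3
  a_6 = 1·-3 + -1·-3 = 0
  a_7 = 1·0 + -1·-3 = 3
  a_8 = 1·3 + -1·0 = 3
  a_9 = 1·3 + -1·3 = 0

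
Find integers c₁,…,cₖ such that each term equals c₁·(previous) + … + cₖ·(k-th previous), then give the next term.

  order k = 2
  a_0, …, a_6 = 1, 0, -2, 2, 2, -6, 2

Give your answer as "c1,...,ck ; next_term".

-1,-2 ; 10

  a_2 = -1·0 + -2·1 = -2
  a_3 = -1·-2 + -2·0 = 2
  a_4 = -1·2 + -2·-2 = 2
  a_5 = -1·2 + -2·2 = -6
  a_6 = -1·-6 + -2·2 = 2
  a_7 = -1·2 + -2·-6 = 10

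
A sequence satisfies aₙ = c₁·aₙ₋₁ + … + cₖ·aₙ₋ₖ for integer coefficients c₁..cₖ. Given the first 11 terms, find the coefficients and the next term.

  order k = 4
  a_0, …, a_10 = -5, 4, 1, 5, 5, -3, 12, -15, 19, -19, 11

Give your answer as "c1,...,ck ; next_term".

-1,1,1,-1 ; 4

  a_4 = -1·5 + 1·1 + 1·4 + -1·-5 = 5
  a_5 = -1·5 + 1·5 + 1·1 + -1·4 = -3
  a_6 = -1·-3 + 1·5 + 1·5 + -1·1 = 12
  a_7 = -1·12 + 1·-3 + 1·5 + -1·5 = -15
  a_8 = -1·-15 + 1·12 + 1·-3 + -1·5 = 19
  a_9 = -1·19 + 1·-15 + 1·12 + -1·-3 = -19
  a_10 = -1·-19 + 1·19 + 1·-15 + -1·12 = 11
  a_11 = -1·11 + 1·-19 + 1·19 + -1·-15 = 4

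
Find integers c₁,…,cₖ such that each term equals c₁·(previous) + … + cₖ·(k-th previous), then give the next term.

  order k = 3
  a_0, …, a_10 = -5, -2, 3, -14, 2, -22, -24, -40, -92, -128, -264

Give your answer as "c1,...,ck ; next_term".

0,2,2 ; -440

  a_3 = 0·3 + 2·-2 + 2·-5 = -14
  a_4 = 0·-14 + 2·3 + 2·-2 = 2
  a_5 = 0·2 + 2·-14 + 2·3 = -22
  a_6 = 0·-22 + 2·2 + 2·-14 = -24
  a_7 = 0·-24 + 2·-22 + 2·2 = -40
  a_8 = 0·-40 + 2·-24 + 2·-22 = -92
  a_9 = 0·-92 + 2·-40 + 2·-24 = -128
  a_10 = 0·-128 + 2·-92 + 2·-40 = -264
  a_11 = 0·-264 + 2·-128 + 2·-92 = -440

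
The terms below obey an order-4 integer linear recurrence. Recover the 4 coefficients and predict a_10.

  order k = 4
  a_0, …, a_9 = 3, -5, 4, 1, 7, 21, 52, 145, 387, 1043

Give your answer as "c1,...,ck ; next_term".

  a_4 = 2·1 + 2·4 + 0·-5 + -1·3 = 7
  a_5 = 2·7 + 2·1 + 0·4 + -1·-5 = 21
  a_6 = 2·21 + 2·7 + 0·1 + -1·4 = 52
  a_7 = 2·52 + 2·21 + 0·7 + -1·1 = 145
  a_8 = 2·145 + 2·52 + 0·21 + -1·7 = 387
  a_9 = 2·387 + 2·145 + 0·52 + -1·21 = 1043
  a_10 = 2·1043 + 2·387 + 0·145 + -1·52 = 2808

2,2,0,-1 ; 2808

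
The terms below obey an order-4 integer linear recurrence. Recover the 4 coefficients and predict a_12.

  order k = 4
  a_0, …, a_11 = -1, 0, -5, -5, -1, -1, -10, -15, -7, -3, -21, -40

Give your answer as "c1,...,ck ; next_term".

1,-1,1,1 ; -29

  a_4 = 1·-5 + -1·-5 + 1·0 + 1·-1 = -1
  a_5 = 1·-1 + -1·-5 + 1·-5 + 1·0 = -1
  a_6 = 1·-1 + -1·-1 + 1·-5 + 1·-5 = -10
  a_7 = 1·-10 + -1·-1 + 1·-1 + 1·-5 = -15
  a_8 = 1·-15 + -1·-10 + 1·-1 + 1·-1 = -7
  a_9 = 1·-7 + -1·-15 + 1·-10 + 1·-1 = -3
  a_10 = 1·-3 + -1·-7 + 1·-15 + 1·-10 = -21
  a_11 = 1·-21 + -1·-3 + 1·-7 + 1·-15 = -40
  a_12 = 1·-40 + -1·-21 + 1·-3 + 1·-7 = -29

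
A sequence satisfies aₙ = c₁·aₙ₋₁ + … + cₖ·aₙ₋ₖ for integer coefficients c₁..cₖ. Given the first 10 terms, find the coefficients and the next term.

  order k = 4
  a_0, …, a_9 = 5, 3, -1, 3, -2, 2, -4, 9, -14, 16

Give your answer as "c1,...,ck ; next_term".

-2,-2,-1,1 ; -17

  a_4 = -2·3 + -2·-1 + -1·3 + 1·5 = -2
  a_5 = -2·-2 + -2·3 + -1·-1 + 1·3 = 2
  a_6 = -2·2 + -2·-2 + -1·3 + 1·-1 = -4
  a_7 = -2·-4 + -2·2 + -1·-2 + 1·3 = 9
  a_8 = -2·9 + -2·-4 + -1·2 + 1·-2 = -14
  a_9 = -2·-14 + -2·9 + -1·-4 + 1·2 = 16
  a_10 = -2·16 + -2·-14 + -1·9 + 1·-4 = -17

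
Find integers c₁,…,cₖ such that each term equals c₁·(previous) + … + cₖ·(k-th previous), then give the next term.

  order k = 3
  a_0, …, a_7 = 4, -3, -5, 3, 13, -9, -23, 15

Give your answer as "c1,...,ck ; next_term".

  a_3 = -1·-5 + -2·-3 + -2·4 = 3
  a_4 = -1·3 + -2·-5 + -2·-3 = 13
  a_5 = -1·13 + -2·3 + -2·-5 = -9
  a_6 = -1·-9 + -2·13 + -2·3 = -23
  a_7 = -1·-23 + -2·-9 + -2·13 = 15
  a_8 = -1·15 + -2·-23 + -2·-9 = 49

-1,-2,-2 ; 49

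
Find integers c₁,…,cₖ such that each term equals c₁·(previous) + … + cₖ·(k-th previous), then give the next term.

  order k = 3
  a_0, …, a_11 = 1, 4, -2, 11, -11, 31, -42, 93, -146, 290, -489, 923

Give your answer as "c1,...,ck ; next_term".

-1,2,1 ; -1611

  a_3 = -1·-2 + 2·4 + 1·1 = 11
  a_4 = -1·11 + 2·-2 + 1·4 = -11
  a_5 = -1·-11 + 2·11 + 1·-2 = 31
  a_6 = -1·31 + 2·-11 + 1·11 = -42
  a_7 = -1·-42 + 2·31 + 1·-11 = 93
  a_8 = -1·93 + 2·-42 + 1·31 = -146
  a_9 = -1·-146 + 2·93 + 1·-42 = 290
  a_10 = -1·290 + 2·-146 + 1·93 = -489
  a_11 = -1·-489 + 2·290 + 1·-146 = 923
  a_12 = -1·923 + 2·-489 + 1·290 = -1611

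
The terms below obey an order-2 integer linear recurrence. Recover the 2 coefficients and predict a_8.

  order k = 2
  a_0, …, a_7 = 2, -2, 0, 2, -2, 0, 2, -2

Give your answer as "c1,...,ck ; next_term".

-1,-1 ; 0

  a_2 = -1·-2 + -1·2 = 0
  a_3 = -1·0 + -1·-2 = 2
  a_4 = -1·2 + -1·0 = -2
  a_5 = -1·-2 + -1·2 = 0
  a_6 = -1·0 + -1·-2 = 2
  a_7 = -1·2 + -1·0 = -2
  a_8 = -1·-2 + -1·2 = 0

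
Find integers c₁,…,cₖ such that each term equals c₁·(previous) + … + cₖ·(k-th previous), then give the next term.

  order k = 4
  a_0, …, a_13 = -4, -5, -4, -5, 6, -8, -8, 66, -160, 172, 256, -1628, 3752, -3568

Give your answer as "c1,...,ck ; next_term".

  a_4 = -2·-5 + -2·-4 + 4·-5 + -2·-4 = 6
  a_5 = -2·6 + -2·-5 + 4·-4 + -2·-5 = -8
  a_6 = -2·-8 + -2·6 + 4·-5 + -2·-4 = -8
  a_7 = -2·-8 + -2·-8 + 4·6 + -2·-5 = 66
  a_8 = -2·66 + -2·-8 + 4·-8 + -2·6 = -160
  a_9 = -2·-160 + -2·66 + 4·-8 + -2·-8 = 172
  a_10 = -2·172 + -2·-160 + 4·66 + -2·-8 = 256
  a_11 = -2·256 + -2·172 + 4·-160 + -2·66 = -1628
  a_12 = -2·-1628 + -2·256 + 4·172 + -2·-160 = 3752
  a_13 = -2·3752 + -2·-1628 + 4·256 + -2·172 = -3568
  a_14 = -2·-3568 + -2·3752 + 4·-1628 + -2·256 = -7392

-2,-2,4,-2 ; -7392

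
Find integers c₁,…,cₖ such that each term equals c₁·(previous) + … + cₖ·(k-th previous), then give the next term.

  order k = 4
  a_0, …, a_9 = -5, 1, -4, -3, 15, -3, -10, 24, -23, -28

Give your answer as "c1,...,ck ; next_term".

0,-1,1,-2 ; 67

  a_4 = 0·-3 + -1·-4 + 1·1 + -2·-5 = 15
  a_5 = 0·15 + -1·-3 + 1·-4 + -2·1 = -3
  a_6 = 0·-3 + -1·15 + 1·-3 + -2·-4 = -10
  a_7 = 0·-10 + -1·-3 + 1·15 + -2·-3 = 24
  a_8 = 0·24 + -1·-10 + 1·-3 + -2·15 = -23
  a_9 = 0·-23 + -1·24 + 1·-10 + -2·-3 = -28
  a_10 = 0·-28 + -1·-23 + 1·24 + -2·-10 = 67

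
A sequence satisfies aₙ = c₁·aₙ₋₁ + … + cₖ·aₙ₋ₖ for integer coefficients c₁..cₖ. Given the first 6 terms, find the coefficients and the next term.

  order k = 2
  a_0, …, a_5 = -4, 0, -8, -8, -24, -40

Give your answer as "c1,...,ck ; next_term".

1,2 ; -88

  a_2 = 1·0 + 2·-4 = -8
  a_3 = 1·-8 + 2·0 = -8
  a_4 = 1·-8 + 2·-8 = -24
  a_5 = 1·-24 + 2·-8 = -40
  a_6 = 1·-40 + 2·-24 = -88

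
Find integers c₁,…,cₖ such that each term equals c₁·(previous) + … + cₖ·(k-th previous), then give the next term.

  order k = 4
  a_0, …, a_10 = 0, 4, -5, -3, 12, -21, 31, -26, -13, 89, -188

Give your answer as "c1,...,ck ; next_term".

-2,-2,-1,-2 ; 263

  a_4 = -2·-3 + -2·-5 + -1·4 + -2·0 = 12
  a_5 = -2·12 + -2·-3 + -1·-5 + -2·4 = -21
  a_6 = -2·-21 + -2·12 + -1·-3 + -2·-5 = 31
  a_7 = -2·31 + -2·-21 + -1·12 + -2·-3 = -26
  a_8 = -2·-26 + -2·31 + -1·-21 + -2·12 = -13
  a_9 = -2·-13 + -2·-26 + -1·31 + -2·-21 = 89
  a_10 = -2·89 + -2·-13 + -1·-26 + -2·31 = -188
  a_11 = -2·-188 + -2·89 + -1·-13 + -2·-26 = 263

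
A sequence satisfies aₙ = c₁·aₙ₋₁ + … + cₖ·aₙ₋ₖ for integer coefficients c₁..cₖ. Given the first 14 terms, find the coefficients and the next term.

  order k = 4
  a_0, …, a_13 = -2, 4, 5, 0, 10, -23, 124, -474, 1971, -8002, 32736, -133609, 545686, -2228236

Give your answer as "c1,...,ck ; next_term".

-3,4,-1,3 ; 9099269

  a_4 = -3·0 + 4·5 + -1·4 + 3·-2 = 10
  a_5 = -3·10 + 4·0 + -1·5 + 3·4 = -23
  a_6 = -3·-23 + 4·10 + -1·0 + 3·5 = 124
  a_7 = -3·124 + 4·-23 + -1·10 + 3·0 = -474
  a_8 = -3·-474 + 4·124 + -1·-23 + 3·10 = 1971
  a_9 = -3·1971 + 4·-474 + -1·124 + 3·-23 = -8002
  a_10 = -3·-8002 + 4·1971 + -1·-474 + 3·124 = 32736
  a_11 = -3·32736 + 4·-8002 + -1·1971 + 3·-474 = -133609
  a_12 = -3·-133609 + 4·32736 + -1·-8002 + 3·1971 = 545686
  a_13 = -3·545686 + 4·-133609 + -1·32736 + 3·-8002 = -2228236
  a_14 = -3·-2228236 + 4·545686 + -1·-133609 + 3·32736 = 9099269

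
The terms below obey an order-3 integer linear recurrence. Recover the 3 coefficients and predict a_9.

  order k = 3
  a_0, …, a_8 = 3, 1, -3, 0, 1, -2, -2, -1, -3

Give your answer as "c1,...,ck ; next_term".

  a_3 = 1·-3 + 0·1 + 1·3 = 0
  a_4 = 1·0 + 0·-3 + 1·1 = 1
  a_5 = 1·1 + 0·0 + 1·-3 = -2
  a_6 = 1·-2 + 0·1 + 1·0 = -2
  a_7 = 1·-2 + 0·-2 + 1·1 = -1
  a_8 = 1·-1 + 0·-2 + 1·-2 = -3
  a_9 = 1·-3 + 0·-1 + 1·-2 = -5

1,0,1 ; -5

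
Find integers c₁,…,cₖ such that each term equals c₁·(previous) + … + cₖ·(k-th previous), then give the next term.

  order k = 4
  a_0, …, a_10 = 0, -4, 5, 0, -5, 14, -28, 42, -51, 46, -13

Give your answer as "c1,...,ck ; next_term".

-2,-1,0,-1 ; -62

  a_4 = -2·0 + -1·5 + 0·-4 + -1·0 = -5
  a_5 = -2·-5 + -1·0 + 0·5 + -1·-4 = 14
  a_6 = -2·14 + -1·-5 + 0·0 + -1·5 = -28
  a_7 = -2·-28 + -1·14 + 0·-5 + -1·0 = 42
  a_8 = -2·42 + -1·-28 + 0·14 + -1·-5 = -51
  a_9 = -2·-51 + -1·42 + 0·-28 + -1·14 = 46
  a_10 = -2·46 + -1·-51 + 0·42 + -1·-28 = -13
  a_11 = -2·-13 + -1·46 + 0·-51 + -1·42 = -62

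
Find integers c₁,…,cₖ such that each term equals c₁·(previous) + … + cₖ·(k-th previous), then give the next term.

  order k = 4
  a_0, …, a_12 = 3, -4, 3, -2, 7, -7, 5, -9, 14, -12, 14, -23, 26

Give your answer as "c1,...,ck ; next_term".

  a_4 = 0·-2 + 0·3 + -1·-4 + 1·3 = 7
  a_5 = 0·7 + 0·-2 + -1·3 + 1·-4 = -7
  a_6 = 0·-7 + 0·7 + -1·-2 + 1·3 = 5
  a_7 = 0·5 + 0·-7 + -1·7 + 1·-2 = -9
  a_8 = 0·-9 + 0·5 + -1·-7 + 1·7 = 14
  a_9 = 0·14 + 0·-9 + -1·5 + 1·-7 = -12
  a_10 = 0·-12 + 0·14 + -1·-9 + 1·5 = 14
  a_11 = 0·14 + 0·-12 + -1·14 + 1·-9 = -23
  a_12 = 0·-23 + 0·14 + -1·-12 + 1·14 = 26
  a_13 = 0·26 + 0·-23 + -1·14 + 1·-12 = -26

0,0,-1,1 ; -26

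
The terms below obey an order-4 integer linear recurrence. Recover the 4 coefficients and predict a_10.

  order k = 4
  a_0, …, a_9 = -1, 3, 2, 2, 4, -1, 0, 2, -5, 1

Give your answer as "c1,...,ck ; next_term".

  a_4 = 0·2 + 0·2 + 1·3 + -1·-1 = 4
  a_5 = 0·4 + 0·2 + 1·2 + -1·3 = -1
  a_6 = 0·-1 + 0·4 + 1·2 + -1·2 = 0
  a_7 = 0·0 + 0·-1 + 1·4 + -1·2 = 2
  a_8 = 0·2 + 0·0 + 1·-1 + -1·4 = -5
  a_9 = 0·-5 + 0·2 + 1·0 + -1·-1 = 1
  a_10 = 0·1 + 0·-5 + 1·2 + -1·0 = 2

0,0,1,-1 ; 2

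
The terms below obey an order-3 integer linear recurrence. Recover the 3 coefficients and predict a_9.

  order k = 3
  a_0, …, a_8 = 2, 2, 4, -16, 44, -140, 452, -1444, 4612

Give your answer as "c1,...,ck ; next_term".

-3,0,-2 ; -14740

  a_3 = -3·4 + 0·2 + -2·2 = -16
  a_4 = -3·-16 + 0·4 + -2·2 = 44
  a_5 = -3·44 + 0·-16 + -2·4 = -140
  a_6 = -3·-140 + 0·44 + -2·-16 = 452
  a_7 = -3·452 + 0·-140 + -2·44 = -1444
  a_8 = -3·-1444 + 0·452 + -2·-140 = 4612
  a_9 = -3·4612 + 0·-1444 + -2·452 = -14740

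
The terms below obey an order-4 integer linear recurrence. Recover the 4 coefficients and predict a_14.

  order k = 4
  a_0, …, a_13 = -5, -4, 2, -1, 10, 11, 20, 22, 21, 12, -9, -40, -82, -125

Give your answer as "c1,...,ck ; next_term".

1,1,-1,-1 ; -158

  a_4 = 1·-1 + 1·2 + -1·-4 + -1·-5 = 10
  a_5 = 1·10 + 1·-1 + -1·2 + -1·-4 = 11
  a_6 = 1·11 + 1·10 + -1·-1 + -1·2 = 20
  a_7 = 1·20 + 1·11 + -1·10 + -1·-1 = 22
  a_8 = 1·22 + 1·20 + -1·11 + -1·10 = 21
  a_9 = 1·21 + 1·22 + -1·20 + -1·11 = 12
  a_10 = 1·12 + 1·21 + -1·22 + -1·20 = -9
  a_11 = 1·-9 + 1·12 + -1·21 + -1·22 = -40
  a_12 = 1·-40 + 1·-9 + -1·12 + -1·21 = -82
  a_13 = 1·-82 + 1·-40 + -1·-9 + -1·12 = -125
  a_14 = 1·-125 + 1·-82 + -1·-40 + -1·-9 = -158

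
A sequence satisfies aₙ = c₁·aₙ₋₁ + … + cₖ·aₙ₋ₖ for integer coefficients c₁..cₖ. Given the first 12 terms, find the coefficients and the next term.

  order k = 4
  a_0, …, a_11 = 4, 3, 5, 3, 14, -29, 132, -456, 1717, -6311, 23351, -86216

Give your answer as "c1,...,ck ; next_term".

  a_4 = -3·3 + 2·5 + -1·3 + 4·4 = 14
  a_5 = -3·14 + 2·3 + -1·5 + 4·3 = -29
  a_6 = -3·-29 + 2·14 + -1·3 + 4·5 = 132
  a_7 = -3·132 + 2·-29 + -1·14 + 4·3 = -456
  a_8 = -3·-456 + 2·132 + -1·-29 + 4·14 = 1717
  a_9 = -3·1717 + 2·-456 + -1·132 + 4·-29 = -6311
  a_10 = -3·-6311 + 2·1717 + -1·-456 + 4·132 = 23351
  a_11 = -3·23351 + 2·-6311 + -1·1717 + 4·-456 = -86216
  a_12 = -3·-86216 + 2·23351 + -1·-6311 + 4·1717 = 318529

-3,2,-1,4 ; 318529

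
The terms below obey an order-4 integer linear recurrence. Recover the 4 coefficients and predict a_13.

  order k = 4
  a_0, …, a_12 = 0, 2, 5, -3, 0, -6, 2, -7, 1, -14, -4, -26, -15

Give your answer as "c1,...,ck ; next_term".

  a_4 = 1·-3 + 1·5 + -1·2 + 1·0 = 0
  a_5 = 1·0 + 1·-3 + -1·5 + 1·2 = -6
  a_6 = 1·-6 + 1·0 + -1·-3 + 1·5 = 2
  a_7 = 1·2 + 1·-6 + -1·0 + 1·-3 = -7
  a_8 = 1·-7 + 1·2 + -1·-6 + 1·0 = 1
  a_9 = 1·1 + 1·-7 + -1·2 + 1·-6 = -14
  a_10 = 1·-14 + 1·1 + -1·-7 + 1·2 = -4
  a_11 = 1·-4 + 1·-14 + -1·1 + 1·-7 = -26
  a_12 = 1·-26 + 1·-4 + -1·-14 + 1·1 = -15
  a_13 = 1·-15 + 1·-26 + -1·-4 + 1·-14 = -51

1,1,-1,1 ; -51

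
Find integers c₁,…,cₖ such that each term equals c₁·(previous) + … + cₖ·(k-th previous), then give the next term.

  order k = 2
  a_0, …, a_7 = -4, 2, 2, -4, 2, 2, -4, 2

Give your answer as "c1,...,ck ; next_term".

-1,-1 ; 2

  a_2 = -1·2 + -1·-4 = 2
  a_3 = -1·2 + -1·2 = -4
  a_4 = -1·-4 + -1·2 = 2
  a_5 = -1·2 + -1·-4 = 2
  a_6 = -1·2 + -1·2 = -4
  a_7 = -1·-4 + -1·2 = 2
  a_8 = -1·2 + -1·-4 = 2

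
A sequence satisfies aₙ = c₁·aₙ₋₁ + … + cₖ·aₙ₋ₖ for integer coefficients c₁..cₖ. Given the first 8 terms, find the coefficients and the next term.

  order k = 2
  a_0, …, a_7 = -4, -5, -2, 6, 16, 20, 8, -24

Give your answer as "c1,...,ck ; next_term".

  a_2 = 2·-5 + -2·-4 = -2
  a_3 = 2·-2 + -2·-5 = 6
  a_4 = 2·6 + -2·-2 = 16
  a_5 = 2·16 + -2·6 = 20
  a_6 = 2·20 + -2·16 = 8
  a_7 = 2·8 + -2·20 = -24
  a_8 = 2·-24 + -2·8 = -64

2,-2 ; -64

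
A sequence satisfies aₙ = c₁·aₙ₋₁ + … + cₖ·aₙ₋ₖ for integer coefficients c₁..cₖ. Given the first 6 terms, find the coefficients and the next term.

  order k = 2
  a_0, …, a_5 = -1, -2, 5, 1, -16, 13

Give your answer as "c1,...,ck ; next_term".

  a_2 = -1·-2 + -3·-1 = 5
  a_3 = -1·5 + -3·-2 = 1
  a_4 = -1·1 + -3·5 = -16
  a_5 = -1·-16 + -3·1 = 13
  a_6 = -1·13 + -3·-16 = 35

-1,-3 ; 35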